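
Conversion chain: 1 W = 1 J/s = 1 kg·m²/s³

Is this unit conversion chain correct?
The chain is correct (no errors).

Correct: Watt is Joule per second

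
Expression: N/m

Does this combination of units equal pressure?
No

The expression N/m has dimensions [M T^-2], but pressure has dimensions [L^-1 M T^-2].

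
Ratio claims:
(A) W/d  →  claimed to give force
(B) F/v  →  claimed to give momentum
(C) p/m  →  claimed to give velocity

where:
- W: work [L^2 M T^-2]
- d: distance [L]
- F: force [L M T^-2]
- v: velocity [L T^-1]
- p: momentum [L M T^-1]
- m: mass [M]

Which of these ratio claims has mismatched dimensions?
(B) F/v does not give momentum

(A) W/d: [L M T^-2] = force [L M T^-2] ✓
(B) F/v: [M T^-1] ≠ momentum [L M T^-1] ✗
(C) p/m: [L T^-1] = velocity [L T^-1] ✓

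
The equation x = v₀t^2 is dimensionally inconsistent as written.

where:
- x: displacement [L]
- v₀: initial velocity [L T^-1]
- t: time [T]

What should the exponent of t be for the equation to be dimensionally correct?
The exponent of t should be 1: x = v₀t

The LHS x has dimensions [L]; t has dimensions [T].
As written, the RHS v₀t^2 (exponent 2 on t) has dimensions [L T], which does not match.
With exponent 1, the RHS v₀t has dimensions [L], matching the LHS.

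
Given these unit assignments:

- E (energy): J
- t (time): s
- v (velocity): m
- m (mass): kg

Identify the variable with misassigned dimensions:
v

The variable v (velocity) should have units m/s, not m.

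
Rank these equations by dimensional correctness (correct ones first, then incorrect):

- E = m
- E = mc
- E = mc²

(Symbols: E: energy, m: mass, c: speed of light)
Dimensionally correct: E = mc²
Dimensionally incorrect: E = m, E = mc
Ordered (correct first, then incorrect): E = mc², E = m, E = mc

- E = m: LHS [L^2 M T^-2], RHS [M] → incorrect ✗
- E = mc: LHS [L^2 M T^-2], RHS [L M T^-1] → incorrect ✗
- E = mc²: LHS [L^2 M T^-2], RHS [L^2 M T^-2] → correct ✓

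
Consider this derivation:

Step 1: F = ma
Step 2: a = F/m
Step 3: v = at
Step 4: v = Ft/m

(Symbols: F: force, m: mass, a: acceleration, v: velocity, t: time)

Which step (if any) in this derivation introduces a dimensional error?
No step introduces an error — all steps are dimensionally consistent.

Step 1: F = ma → LHS [L M T^-2], RHS [L M T^-2] ✓
Step 2: a = F/m → LHS [L T^-2], RHS [L T^-2] ✓
Step 3: v = at → LHS [L T^-1], RHS [L T^-1] ✓
Step 4: v = Ft/m → LHS [L T^-1], RHS [L T^-1] ✓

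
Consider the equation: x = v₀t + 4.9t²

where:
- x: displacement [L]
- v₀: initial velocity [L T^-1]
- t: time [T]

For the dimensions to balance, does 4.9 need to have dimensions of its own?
Yes

x has dimensions [L], while t² alone has dimensions [T^2]. For the equation to balance, the factor 4.9 must carry dimensions [L T^-2] — it is a dimensional constant (a numerical value of a physical quantity with its units suppressed), not a pure number.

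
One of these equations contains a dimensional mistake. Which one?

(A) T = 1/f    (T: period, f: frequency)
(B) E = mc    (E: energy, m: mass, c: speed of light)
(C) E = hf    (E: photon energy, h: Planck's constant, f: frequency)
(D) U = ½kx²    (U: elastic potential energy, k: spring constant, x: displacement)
(B) E = mc

The equation (B) E = mc is dimensionally incorrect.

LHS (E): [L^2 M T^-2]
RHS (mc): [L M T^-1] ✗

The dimensions do not match. The other three equations balance.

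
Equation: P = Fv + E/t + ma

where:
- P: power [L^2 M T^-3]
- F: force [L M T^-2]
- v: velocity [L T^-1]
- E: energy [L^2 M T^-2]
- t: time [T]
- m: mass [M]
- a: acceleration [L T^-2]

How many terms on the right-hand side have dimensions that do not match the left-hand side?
1

LHS P: [L^2 M T^-3]
- Fv: [L^2 M T^-3] ✓
- E/t: [L^2 M T^-3] ✓
- ma: [L M T^-2] ✗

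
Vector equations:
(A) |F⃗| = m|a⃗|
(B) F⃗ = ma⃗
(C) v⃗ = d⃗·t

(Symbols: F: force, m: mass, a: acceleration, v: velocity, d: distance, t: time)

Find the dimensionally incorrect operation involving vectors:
(C) v⃗ = d⃗·t

(A) |F⃗| = m|a⃗|: LHS [L M T^-2], RHS [L M T^-2] ✓ — magnitudes of vectors are scalars
(B) F⃗ = ma⃗: LHS [L M T^-2], RHS [L M T^-2] ✓ — Force and acceleration are vectors, mass is a scalar
(C) v⃗ = d⃗·t: LHS [L T^-1], RHS [L T] ✗ — velocity is displacement per time; should be d⃗/t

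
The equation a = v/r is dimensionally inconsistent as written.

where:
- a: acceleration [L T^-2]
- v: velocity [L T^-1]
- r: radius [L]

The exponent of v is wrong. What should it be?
The exponent of v should be 2: a = v^2/r

The LHS a has dimensions [L T^-2]; v has dimensions [L T^-1].
As written, the RHS v/r (exponent 1 on v) has dimensions [T^-1], which does not match.
With exponent 2, the RHS v^2/r has dimensions [L T^-2], matching the LHS.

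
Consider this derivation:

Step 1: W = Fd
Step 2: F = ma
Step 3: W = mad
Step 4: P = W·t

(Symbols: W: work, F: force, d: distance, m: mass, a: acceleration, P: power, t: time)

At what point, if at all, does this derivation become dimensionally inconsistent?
Step 4

Step 1: W = Fd → LHS [L^2 M T^-2], RHS [L^2 M T^-2] ✓
Step 2: F = ma → LHS [L M T^-2], RHS [L M T^-2] ✓
Step 3: W = mad → LHS [L^2 M T^-2], RHS [L^2 M T^-2] ✓
Step 4: P = W·t → LHS [L^2 M T^-3], RHS [L^2 M T^-1] ✗

The first dimensional inconsistency appears in step 4: P = W·t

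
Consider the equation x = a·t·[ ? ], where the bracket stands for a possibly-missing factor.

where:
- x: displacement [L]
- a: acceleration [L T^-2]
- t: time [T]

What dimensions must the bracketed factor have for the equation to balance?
[T] — time (e.g. t)

x has dimensions [L]; a·t has dimensions [L T^-1].
The bracketed factor must supply [L] / [L T^-1] = [T].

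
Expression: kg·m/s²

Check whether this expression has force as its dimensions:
Yes

The expression kg·m/s² has dimensions [L M T^-2], which is exactly force [L M T^-2].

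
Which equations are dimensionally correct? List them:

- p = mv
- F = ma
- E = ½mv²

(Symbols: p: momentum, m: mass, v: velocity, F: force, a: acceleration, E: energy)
Dimensionally correct: p = mv, F = ma, E = ½mv²
Dimensionally incorrect: none
Ordered (correct first, then incorrect): p = mv, F = ma, E = ½mv²

- p = mv: LHS [L M T^-1], RHS [L M T^-1] → correct ✓
- F = ma: LHS [L M T^-2], RHS [L M T^-2] → correct ✓
- E = ½mv²: LHS [L^2 M T^-2], RHS [L^2 M T^-2] → correct ✓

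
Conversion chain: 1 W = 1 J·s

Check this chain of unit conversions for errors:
The chain is incorrect (it contains an error).

Incorrect: Watt is J/s, not J·s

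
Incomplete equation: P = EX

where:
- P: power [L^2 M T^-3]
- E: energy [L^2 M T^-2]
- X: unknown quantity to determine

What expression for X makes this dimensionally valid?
X = f (inverse time / frequency (1/t)), dimensions [T^-1]

P has dimensions [L^2 M T^-3]; the rest of the RHS (E) has dimensions [L^2 M T^-2].
So X must have dimensions [T^-1] — X = f (inverse time / frequency (1/t)).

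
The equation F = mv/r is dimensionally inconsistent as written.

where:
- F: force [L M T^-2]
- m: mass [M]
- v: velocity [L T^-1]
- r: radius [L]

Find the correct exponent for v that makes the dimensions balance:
The exponent of v should be 2: F = mv^2/r

The LHS F has dimensions [L M T^-2]; v has dimensions [L T^-1].
As written, the RHS mv/r (exponent 1 on v) has dimensions [M T^-1], which does not match.
With exponent 2, the RHS mv^2/r has dimensions [L M T^-2], matching the LHS.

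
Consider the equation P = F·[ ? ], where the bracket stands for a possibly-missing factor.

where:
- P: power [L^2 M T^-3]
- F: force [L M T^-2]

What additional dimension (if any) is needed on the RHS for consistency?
[L T^-1] — velocity (e.g. v)

P has dimensions [L^2 M T^-3]; F has dimensions [L M T^-2].
The bracketed factor must supply [L^2 M T^-3] / [L M T^-2] = [L T^-1].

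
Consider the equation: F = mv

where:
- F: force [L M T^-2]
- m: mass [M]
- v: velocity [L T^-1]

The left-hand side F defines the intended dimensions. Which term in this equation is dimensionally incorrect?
The right-hand side term mv

F has dimensions [L M T^-2], but mv has dimensions [L M T^-1], so the term mv is dimensionally wrong for F.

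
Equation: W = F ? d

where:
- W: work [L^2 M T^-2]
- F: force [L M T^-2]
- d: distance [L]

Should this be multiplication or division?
multiplication (×): W = F × d

W [L^2 M T^-2]; F [L M T^-2]; d [L].
F × d → [L^2 M T^-2] ✓
F ÷ d → [M T^-2] ✗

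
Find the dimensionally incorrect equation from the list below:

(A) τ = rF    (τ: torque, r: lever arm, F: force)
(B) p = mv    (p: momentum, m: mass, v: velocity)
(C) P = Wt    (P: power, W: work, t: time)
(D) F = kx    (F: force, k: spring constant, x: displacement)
(C) P = Wt

The equation (C) P = Wt is dimensionally incorrect.

LHS (P): [L^2 M T^-3]
RHS (Wt): [L^2 M T^-1] ✗

The dimensions do not match. The other three equations balance.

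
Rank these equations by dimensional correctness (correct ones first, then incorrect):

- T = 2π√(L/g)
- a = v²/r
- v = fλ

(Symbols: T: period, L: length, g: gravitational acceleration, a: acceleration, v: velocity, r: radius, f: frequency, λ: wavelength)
Dimensionally correct: T = 2π√(L/g), a = v²/r, v = fλ
Dimensionally incorrect: none
Ordered (correct first, then incorrect): T = 2π√(L/g), a = v²/r, v = fλ

- T = 2π√(L/g): LHS [T], RHS [T] → correct ✓
- a = v²/r: LHS [L T^-2], RHS [L T^-2] → correct ✓
- v = fλ: LHS [L T^-1], RHS [L T^-1] → correct ✓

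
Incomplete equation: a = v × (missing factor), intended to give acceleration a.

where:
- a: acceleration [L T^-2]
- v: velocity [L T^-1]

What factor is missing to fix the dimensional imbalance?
1/t (inverse time), dimensions [T^-1]

a has dimensions [L T^-2] and v has dimensions [L T^-1].
The missing factor must have dimensions [L T^-2] / [L T^-1] = [T^-1], i.e. inverse time (1/t).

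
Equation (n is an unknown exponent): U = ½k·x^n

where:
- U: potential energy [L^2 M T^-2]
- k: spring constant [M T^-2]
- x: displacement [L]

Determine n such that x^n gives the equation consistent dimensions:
n = 2

U has dimensions [L^2 M T^-2]; x has dimensions [L].
The rest of the RHS has dimensions [M T^-2], so x^n must supply [L^2].
With n = 2: ½k·x^2 has dimensions [L^2 M T^-2], matching the LHS ✓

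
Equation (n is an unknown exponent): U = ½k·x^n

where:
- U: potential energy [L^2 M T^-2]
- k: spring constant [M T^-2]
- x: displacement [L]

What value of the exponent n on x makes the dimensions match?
n = 2

U has dimensions [L^2 M T^-2]; x has dimensions [L].
The rest of the RHS has dimensions [M T^-2], so x^n must supply [L^2].
With n = 2: ½k·x^2 has dimensions [L^2 M T^-2], matching the LHS ✓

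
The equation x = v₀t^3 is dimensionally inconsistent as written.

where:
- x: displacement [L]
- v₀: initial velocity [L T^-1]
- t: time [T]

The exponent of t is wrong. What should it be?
The exponent of t should be 1: x = v₀t

The LHS x has dimensions [L]; t has dimensions [T].
As written, the RHS v₀t^3 (exponent 3 on t) has dimensions [L T^2], which does not match.
With exponent 1, the RHS v₀t has dimensions [L], matching the LHS.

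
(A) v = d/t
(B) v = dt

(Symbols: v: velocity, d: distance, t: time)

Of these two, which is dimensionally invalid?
(B)

(A) v = d/t: LHS [L T^-1], RHS [L T^-1] ✓
(B) v = dt: LHS [L T^-1], RHS [L T] ✗

Expression (B) v = dt is dimensionally incorrect.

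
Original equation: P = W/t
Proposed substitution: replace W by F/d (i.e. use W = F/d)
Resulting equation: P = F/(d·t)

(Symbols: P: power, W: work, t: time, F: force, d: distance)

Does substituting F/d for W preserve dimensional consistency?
No

[W] = [L^2 M T^-2] and [F/d] = [M T^-2]. These differ, so the substitution replaces a quantity by one of different dimensions and the result P = F/(d·t) has LHS [L^2 M T^-3] vs RHS [M T^-3] — inconsistent.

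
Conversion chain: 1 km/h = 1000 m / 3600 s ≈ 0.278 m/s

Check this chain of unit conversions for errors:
The chain is correct (no errors).

Correct: 1 km = 1000 m, 1 h = 3600 s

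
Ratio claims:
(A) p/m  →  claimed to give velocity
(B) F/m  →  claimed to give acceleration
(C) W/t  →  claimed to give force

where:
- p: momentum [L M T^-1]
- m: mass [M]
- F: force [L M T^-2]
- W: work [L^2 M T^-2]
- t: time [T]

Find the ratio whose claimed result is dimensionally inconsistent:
(C) W/t does not give force

(A) p/m: [L T^-1] = velocity [L T^-1] ✓
(B) F/m: [L T^-2] = acceleration [L T^-2] ✓
(C) W/t: [L^2 M T^-3] ≠ force [L M T^-2] ✗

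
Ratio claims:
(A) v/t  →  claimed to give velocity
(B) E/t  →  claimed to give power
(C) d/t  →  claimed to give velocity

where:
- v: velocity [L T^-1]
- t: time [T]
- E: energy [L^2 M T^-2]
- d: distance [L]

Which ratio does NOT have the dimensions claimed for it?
(A) v/t does not give velocity

(A) v/t: [L T^-2] ≠ velocity [L T^-1] ✗
(B) E/t: [L^2 M T^-3] = power [L^2 M T^-3] ✓
(C) d/t: [L T^-1] = velocity [L T^-1] ✓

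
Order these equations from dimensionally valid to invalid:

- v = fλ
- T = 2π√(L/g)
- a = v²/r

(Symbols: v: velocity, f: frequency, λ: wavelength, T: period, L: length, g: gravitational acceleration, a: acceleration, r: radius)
Dimensionally correct: v = fλ, T = 2π√(L/g), a = v²/r
Dimensionally incorrect: none
Ordered (correct first, then incorrect): v = fλ, T = 2π√(L/g), a = v²/r

- v = fλ: LHS [L T^-1], RHS [L T^-1] → correct ✓
- T = 2π√(L/g): LHS [T], RHS [T] → correct ✓
- a = v²/r: LHS [L T^-2], RHS [L T^-2] → correct ✓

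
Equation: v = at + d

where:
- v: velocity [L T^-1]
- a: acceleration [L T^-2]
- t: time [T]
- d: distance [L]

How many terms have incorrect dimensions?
1

LHS v: [L T^-1]
- at: [L T^-1] ✓
- d: [L] ✗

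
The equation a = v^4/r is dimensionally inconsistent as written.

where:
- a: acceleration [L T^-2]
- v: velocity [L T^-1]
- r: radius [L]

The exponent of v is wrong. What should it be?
The exponent of v should be 2: a = v^2/r

The LHS a has dimensions [L T^-2]; v has dimensions [L T^-1].
As written, the RHS v^4/r (exponent 4 on v) has dimensions [L^3 T^-4], which does not match.
With exponent 2, the RHS v^2/r has dimensions [L T^-2], matching the LHS.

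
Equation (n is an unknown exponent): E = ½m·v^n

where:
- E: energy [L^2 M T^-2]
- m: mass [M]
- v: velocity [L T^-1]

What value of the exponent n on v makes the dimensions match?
n = 2

E has dimensions [L^2 M T^-2]; v has dimensions [L T^-1].
The rest of the RHS has dimensions [M], so v^n must supply [L^2 T^-2].
With n = 2: ½m·v^2 has dimensions [L^2 M T^-2], matching the LHS ✓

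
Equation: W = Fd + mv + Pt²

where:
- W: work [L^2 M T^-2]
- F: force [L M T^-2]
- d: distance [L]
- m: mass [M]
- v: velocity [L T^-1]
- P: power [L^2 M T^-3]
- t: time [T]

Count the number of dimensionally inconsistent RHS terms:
2

LHS W: [L^2 M T^-2]
- Fd: [L^2 M T^-2] ✓
- mv: [L M T^-1] ✗
- Pt²: [L^2 M T^-1] ✗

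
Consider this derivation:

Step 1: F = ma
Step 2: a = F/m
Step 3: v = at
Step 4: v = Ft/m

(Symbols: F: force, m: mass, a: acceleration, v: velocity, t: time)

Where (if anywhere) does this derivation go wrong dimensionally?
No step introduces an error — all steps are dimensionally consistent.

Step 1: F = ma → LHS [L M T^-2], RHS [L M T^-2] ✓
Step 2: a = F/m → LHS [L T^-2], RHS [L T^-2] ✓
Step 3: v = at → LHS [L T^-1], RHS [L T^-1] ✓
Step 4: v = Ft/m → LHS [L T^-1], RHS [L T^-1] ✓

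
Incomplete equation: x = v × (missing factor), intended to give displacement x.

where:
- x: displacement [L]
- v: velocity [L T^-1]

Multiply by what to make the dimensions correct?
t (time), dimensions [T]

x has dimensions [L] and v has dimensions [L T^-1].
The missing factor must have dimensions [L] / [L T^-1] = [T], i.e. time (t).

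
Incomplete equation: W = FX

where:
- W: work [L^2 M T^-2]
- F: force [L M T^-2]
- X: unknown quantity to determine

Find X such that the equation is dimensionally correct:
X = d (distance), dimensions [L]

W has dimensions [L^2 M T^-2]; the rest of the RHS (F) has dimensions [L M T^-2].
So X must have dimensions [L] — X = d (distance).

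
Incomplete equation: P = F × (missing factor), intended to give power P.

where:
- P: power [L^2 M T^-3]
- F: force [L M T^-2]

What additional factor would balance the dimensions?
v (velocity), dimensions [L T^-1]

P has dimensions [L^2 M T^-3] and F has dimensions [L M T^-2].
The missing factor must have dimensions [L^2 M T^-3] / [L M T^-2] = [L T^-1], i.e. velocity (v).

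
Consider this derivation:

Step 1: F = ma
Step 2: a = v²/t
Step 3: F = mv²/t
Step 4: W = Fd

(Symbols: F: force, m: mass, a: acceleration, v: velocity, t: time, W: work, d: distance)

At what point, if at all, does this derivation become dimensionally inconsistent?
Step 2

Step 1: F = ma → LHS [L M T^-2], RHS [L M T^-2] ✓
Step 2: a = v²/t → LHS [L T^-2], RHS [L^2 T^-3] ✗

The first dimensional inconsistency appears in step 2: a = v²/t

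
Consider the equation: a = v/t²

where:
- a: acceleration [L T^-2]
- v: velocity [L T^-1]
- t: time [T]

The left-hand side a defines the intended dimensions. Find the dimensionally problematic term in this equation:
The right-hand side term v/t²

a has dimensions [L T^-2], but v/t² has dimensions [L T^-3], so the term v/t² is dimensionally wrong for a.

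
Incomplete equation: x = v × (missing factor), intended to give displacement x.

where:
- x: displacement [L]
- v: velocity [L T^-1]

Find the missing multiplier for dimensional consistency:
t (time), dimensions [T]

x has dimensions [L] and v has dimensions [L T^-1].
The missing factor must have dimensions [L] / [L T^-1] = [T], i.e. time (t).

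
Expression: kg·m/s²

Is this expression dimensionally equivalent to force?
Yes

The expression kg·m/s² has dimensions [L M T^-2], which is exactly force [L M T^-2].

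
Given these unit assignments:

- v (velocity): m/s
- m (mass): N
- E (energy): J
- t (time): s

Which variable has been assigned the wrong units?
m

The variable m (mass) should have units kg, not N.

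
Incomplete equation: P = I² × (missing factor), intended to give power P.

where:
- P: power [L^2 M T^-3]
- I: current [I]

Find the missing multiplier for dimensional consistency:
R (resistance), dimensions [I^-2 L^2 M T^-3]

P has dimensions [L^2 M T^-3] and I² has dimensions [I^2].
The missing factor must have dimensions [L^2 M T^-3] / [I^2] = [I^-2 L^2 M T^-3], i.e. resistance (R).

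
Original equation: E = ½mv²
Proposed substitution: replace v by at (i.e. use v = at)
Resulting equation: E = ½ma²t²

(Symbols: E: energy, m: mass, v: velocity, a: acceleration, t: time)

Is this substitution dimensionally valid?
Yes

[v] = [L T^-1] and [at] = [L T^-1]. These match, so the substitution replaces a quantity by one of the same dimensions and the result E = ½ma²t² has LHS [L^2 M T^-2] vs RHS [L^2 M T^-2] — still consistent.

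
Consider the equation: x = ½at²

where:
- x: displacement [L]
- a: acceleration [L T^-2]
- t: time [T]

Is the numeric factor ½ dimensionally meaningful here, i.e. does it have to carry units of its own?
No

x has dimensions [L] and at² already has dimensions [L], so the equation balances without ½ contributing any dimensions. ½ is a pure (dimensionless) number; changing or removing it would not affect dimensional consistency.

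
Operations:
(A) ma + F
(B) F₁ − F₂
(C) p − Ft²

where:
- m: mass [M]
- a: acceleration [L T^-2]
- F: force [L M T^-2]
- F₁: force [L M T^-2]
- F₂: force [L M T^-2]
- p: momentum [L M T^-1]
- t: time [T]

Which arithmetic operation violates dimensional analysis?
(C) p − Ft²

(A) ma + F: ma [L M T^-2] and F [L M T^-2] — same dimensions ✓
(B) F₁ − F₂: F₁ [L M T^-2] and F₂ [L M T^-2] — same dimensions ✓
(C) p − Ft²: p [L M T^-1] and Ft² [L M] — different dimensions cannot be added/subtracted ✗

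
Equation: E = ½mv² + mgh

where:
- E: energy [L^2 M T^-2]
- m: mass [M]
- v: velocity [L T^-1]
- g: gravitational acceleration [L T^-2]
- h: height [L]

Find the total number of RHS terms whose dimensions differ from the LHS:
0

LHS E: [L^2 M T^-2]
- ½mv²: [L^2 M T^-2] ✓
- mgh: [L^2 M T^-2] ✓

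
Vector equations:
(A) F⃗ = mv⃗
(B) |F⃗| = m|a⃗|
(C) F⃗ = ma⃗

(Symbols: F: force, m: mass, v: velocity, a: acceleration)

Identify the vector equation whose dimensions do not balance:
(A) F⃗ = mv⃗

(A) F⃗ = mv⃗: LHS [L M T^-2], RHS [L M T^-1] ✗ — mass times velocity is momentum, not force; should be ma⃗
(B) |F⃗| = m|a⃗|: LHS [L M T^-2], RHS [L M T^-2] ✓ — magnitudes of vectors are scalars
(C) F⃗ = ma⃗: LHS [L M T^-2], RHS [L M T^-2] ✓ — Force and acceleration are vectors, mass is a scalar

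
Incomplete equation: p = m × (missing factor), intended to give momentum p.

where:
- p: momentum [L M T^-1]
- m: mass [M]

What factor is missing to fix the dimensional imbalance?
v (velocity), dimensions [L T^-1]

p has dimensions [L M T^-1] and m has dimensions [M].
The missing factor must have dimensions [L M T^-1] / [M] = [L T^-1], i.e. velocity (v).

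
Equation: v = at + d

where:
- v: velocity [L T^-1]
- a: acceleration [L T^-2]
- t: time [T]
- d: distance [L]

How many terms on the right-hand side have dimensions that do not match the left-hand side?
1

LHS v: [L T^-1]
- at: [L T^-1] ✓
- d: [L] ✗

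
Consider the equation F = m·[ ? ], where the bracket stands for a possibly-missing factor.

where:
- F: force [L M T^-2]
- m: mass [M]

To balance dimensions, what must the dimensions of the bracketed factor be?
[L T^-2] — acceleration (e.g. a)

F has dimensions [L M T^-2]; m has dimensions [M].
The bracketed factor must supply [L M T^-2] / [M] = [L T^-2].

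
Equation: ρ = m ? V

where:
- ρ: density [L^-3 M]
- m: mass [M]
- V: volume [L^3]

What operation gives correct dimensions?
division (÷): ρ = m ÷ V

ρ [L^-3 M]; m [M]; V [L^3].
m × V → [L^3 M] ✗
m ÷ V → [L^-3 M] ✓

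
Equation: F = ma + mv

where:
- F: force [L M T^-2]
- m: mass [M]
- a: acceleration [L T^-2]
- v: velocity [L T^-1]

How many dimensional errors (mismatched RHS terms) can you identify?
1

LHS F: [L M T^-2]
- ma: [L M T^-2] ✓
- mv: [L M T^-1] ✗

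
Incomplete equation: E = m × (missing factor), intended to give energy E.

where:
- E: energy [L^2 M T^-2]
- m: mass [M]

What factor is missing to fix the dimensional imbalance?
v² (velocity squared), dimensions [L^2 T^-2]

E has dimensions [L^2 M T^-2] and m has dimensions [M].
The missing factor must have dimensions [L^2 M T^-2] / [M] = [L^2 T^-2], i.e. velocity squared (v²).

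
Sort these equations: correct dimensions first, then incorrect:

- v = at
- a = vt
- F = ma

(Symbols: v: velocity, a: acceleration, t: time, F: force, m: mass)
Dimensionally correct: v = at, F = ma
Dimensionally incorrect: a = vt
Ordered (correct first, then incorrect): v = at, F = ma, a = vt

- v = at: LHS [L T^-1], RHS [L T^-1] → correct ✓
- a = vt: LHS [L T^-2], RHS [L] → incorrect ✗
- F = ma: LHS [L M T^-2], RHS [L M T^-2] → correct ✓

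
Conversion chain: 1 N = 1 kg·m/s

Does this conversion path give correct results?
The chain is incorrect (it contains an error).

Incorrect: Newton is kg·m/s², not kg·m/s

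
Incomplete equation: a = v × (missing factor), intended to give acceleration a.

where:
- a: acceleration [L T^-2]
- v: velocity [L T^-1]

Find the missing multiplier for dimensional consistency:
1/t (inverse time), dimensions [T^-1]

a has dimensions [L T^-2] and v has dimensions [L T^-1].
The missing factor must have dimensions [L T^-2] / [L T^-1] = [T^-1], i.e. inverse time (1/t).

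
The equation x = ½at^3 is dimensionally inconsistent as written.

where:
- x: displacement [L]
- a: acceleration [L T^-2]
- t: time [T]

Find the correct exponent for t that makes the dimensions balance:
The exponent of t should be 2: x = ½at^2

The LHS x has dimensions [L]; t has dimensions [T].
As written, the RHS ½at^3 (exponent 3 on t) has dimensions [L T], which does not match.
With exponent 2, the RHS ½at^2 has dimensions [L], matching the LHS.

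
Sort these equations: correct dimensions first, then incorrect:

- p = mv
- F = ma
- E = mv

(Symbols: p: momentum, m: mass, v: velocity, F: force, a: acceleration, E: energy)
Dimensionally correct: p = mv, F = ma
Dimensionally incorrect: E = mv
Ordered (correct first, then incorrect): p = mv, F = ma, E = mv

- p = mv: LHS [L M T^-1], RHS [L M T^-1] → correct ✓
- F = ma: LHS [L M T^-2], RHS [L M T^-2] → correct ✓
- E = mv: LHS [L^2 M T^-2], RHS [L M T^-1] → incorrect ✗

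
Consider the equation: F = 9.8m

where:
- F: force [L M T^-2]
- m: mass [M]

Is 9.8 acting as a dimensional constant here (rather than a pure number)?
Yes

F has dimensions [L M T^-2], while m alone has dimensions [M]. For the equation to balance, the factor 9.8 must carry dimensions [L T^-2] — it is a dimensional constant (a numerical value of a physical quantity with its units suppressed), not a pure number.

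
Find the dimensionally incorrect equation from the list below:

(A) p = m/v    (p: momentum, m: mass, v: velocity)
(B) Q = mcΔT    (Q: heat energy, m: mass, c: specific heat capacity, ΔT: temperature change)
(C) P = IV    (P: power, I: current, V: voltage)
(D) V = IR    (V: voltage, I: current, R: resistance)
(A) p = m/v

The equation (A) p = m/v is dimensionally incorrect.

LHS (p): [L M T^-1]
RHS (m/v): [L^-1 M T] ✗

The dimensions do not match. The other three equations balance.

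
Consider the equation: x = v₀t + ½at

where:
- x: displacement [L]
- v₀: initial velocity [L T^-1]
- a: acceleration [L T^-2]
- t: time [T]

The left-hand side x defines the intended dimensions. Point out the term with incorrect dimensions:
The term ½at

Checking each RHS term against the LHS:
- v₀t: [L] — matches x [L] ✓
- ½at: [L T^-1] — does NOT match x [L] ✗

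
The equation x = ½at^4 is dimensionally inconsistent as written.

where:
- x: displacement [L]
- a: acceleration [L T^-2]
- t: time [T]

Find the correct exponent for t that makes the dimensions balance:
The exponent of t should be 2: x = ½at^2

The LHS x has dimensions [L]; t has dimensions [T].
As written, the RHS ½at^4 (exponent 4 on t) has dimensions [L T^2], which does not match.
With exponent 2, the RHS ½at^2 has dimensions [L], matching the LHS.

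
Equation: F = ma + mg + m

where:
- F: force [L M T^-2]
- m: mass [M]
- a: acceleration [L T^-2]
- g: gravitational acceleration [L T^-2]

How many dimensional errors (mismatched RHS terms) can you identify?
1

LHS F: [L M T^-2]
- ma: [L M T^-2] ✓
- mg: [L M T^-2] ✓
- m: [M] ✗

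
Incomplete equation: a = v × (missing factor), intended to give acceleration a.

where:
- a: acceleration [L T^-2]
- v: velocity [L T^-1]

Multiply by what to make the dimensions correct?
1/t (inverse time), dimensions [T^-1]

a has dimensions [L T^-2] and v has dimensions [L T^-1].
The missing factor must have dimensions [L T^-2] / [L T^-1] = [T^-1], i.e. inverse time (1/t).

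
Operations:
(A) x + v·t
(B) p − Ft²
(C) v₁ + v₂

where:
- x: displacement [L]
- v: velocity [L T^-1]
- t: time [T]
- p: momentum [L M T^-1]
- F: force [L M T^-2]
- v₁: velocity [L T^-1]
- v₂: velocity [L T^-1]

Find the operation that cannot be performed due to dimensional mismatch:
(B) p − Ft²

(A) x + v·t: x [L] and v·t [L] — same dimensions ✓
(B) p − Ft²: p [L M T^-1] and Ft² [L M] — different dimensions cannot be added/subtracted ✗
(C) v₁ + v₂: v₁ [L T^-1] and v₂ [L T^-1] — same dimensions ✓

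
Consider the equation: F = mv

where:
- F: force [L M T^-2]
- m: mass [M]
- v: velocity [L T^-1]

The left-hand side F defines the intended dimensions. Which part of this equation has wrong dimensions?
The right-hand side term mv

F has dimensions [L M T^-2], but mv has dimensions [L M T^-1], so the term mv is dimensionally wrong for F.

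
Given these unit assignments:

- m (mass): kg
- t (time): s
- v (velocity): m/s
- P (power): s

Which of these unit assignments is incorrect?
P

The variable P (power) should have units W, not s.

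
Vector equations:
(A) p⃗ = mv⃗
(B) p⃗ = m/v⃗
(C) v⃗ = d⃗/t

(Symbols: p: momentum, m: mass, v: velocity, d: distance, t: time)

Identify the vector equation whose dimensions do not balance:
(B) p⃗ = m/v⃗

(A) p⃗ = mv⃗: LHS [L M T^-1], RHS [L M T^-1] ✓ — mass (scalar) times velocity (vector)
(B) p⃗ = m/v⃗: LHS [L M T^-1], RHS [L^-1 M T] ✗ — momentum is mass times velocity; should be mv⃗ (and division by a vector is undefined)
(C) v⃗ = d⃗/t: LHS [L T^-1], RHS [L T^-1] ✓ — displacement (vector) divided by time (scalar)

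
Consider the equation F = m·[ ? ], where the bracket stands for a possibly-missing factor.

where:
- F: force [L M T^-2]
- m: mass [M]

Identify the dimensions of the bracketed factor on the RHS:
[L T^-2] — acceleration (e.g. a)

F has dimensions [L M T^-2]; m has dimensions [M].
The bracketed factor must supply [L M T^-2] / [M] = [L T^-2].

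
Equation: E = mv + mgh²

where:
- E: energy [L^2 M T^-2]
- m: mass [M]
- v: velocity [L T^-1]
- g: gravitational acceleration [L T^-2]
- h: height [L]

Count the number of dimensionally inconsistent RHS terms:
2

LHS E: [L^2 M T^-2]
- mv: [L M T^-1] ✗
- mgh²: [L^3 M T^-2] ✗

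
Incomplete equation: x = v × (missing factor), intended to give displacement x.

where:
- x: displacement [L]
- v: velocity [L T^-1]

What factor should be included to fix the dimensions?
t (time), dimensions [T]

x has dimensions [L] and v has dimensions [L T^-1].
The missing factor must have dimensions [L] / [L T^-1] = [T], i.e. time (t).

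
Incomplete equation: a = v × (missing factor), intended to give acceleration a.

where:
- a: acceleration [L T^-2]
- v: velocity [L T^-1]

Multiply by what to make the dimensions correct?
1/t (inverse time), dimensions [T^-1]

a has dimensions [L T^-2] and v has dimensions [L T^-1].
The missing factor must have dimensions [L T^-2] / [L T^-1] = [T^-1], i.e. inverse time (1/t).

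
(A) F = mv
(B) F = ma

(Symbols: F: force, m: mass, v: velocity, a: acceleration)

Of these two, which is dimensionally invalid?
(A)

(A) F = mv: LHS [L M T^-2], RHS [L M T^-1] ✗
(B) F = ma: LHS [L M T^-2], RHS [L M T^-2] ✓

Expression (A) F = mv is dimensionally incorrect.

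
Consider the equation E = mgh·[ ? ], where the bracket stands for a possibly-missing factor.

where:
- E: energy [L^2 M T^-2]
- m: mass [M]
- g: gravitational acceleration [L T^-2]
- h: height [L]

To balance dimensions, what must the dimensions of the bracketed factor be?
Nothing is missing — the bracketed factor must be dimensionless.

E has dimensions [L^2 M T^-2] and mgh already has dimensions [L^2 M T^-2], so E = mgh is dimensionally complete.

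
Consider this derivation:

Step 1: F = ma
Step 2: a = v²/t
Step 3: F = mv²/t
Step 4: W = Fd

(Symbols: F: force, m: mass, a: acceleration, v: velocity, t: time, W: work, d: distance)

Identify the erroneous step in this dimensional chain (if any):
Step 2

Step 1: F = ma → LHS [L M T^-2], RHS [L M T^-2] ✓
Step 2: a = v²/t → LHS [L T^-2], RHS [L^2 T^-3] ✗

The first dimensional inconsistency appears in step 2: a = v²/t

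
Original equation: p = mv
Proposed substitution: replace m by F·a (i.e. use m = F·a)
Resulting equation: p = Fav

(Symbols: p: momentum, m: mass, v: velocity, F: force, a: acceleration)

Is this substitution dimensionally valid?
No

[m] = [M] and [F·a] = [L^2 M T^-4]. These differ, so the substitution replaces a quantity by one of different dimensions and the result p = Fav has LHS [L M T^-1] vs RHS [L^3 M T^-5] — inconsistent.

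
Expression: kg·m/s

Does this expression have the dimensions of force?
No

The expression kg·m/s has dimensions [L M T^-1], but force has dimensions [L M T^-2].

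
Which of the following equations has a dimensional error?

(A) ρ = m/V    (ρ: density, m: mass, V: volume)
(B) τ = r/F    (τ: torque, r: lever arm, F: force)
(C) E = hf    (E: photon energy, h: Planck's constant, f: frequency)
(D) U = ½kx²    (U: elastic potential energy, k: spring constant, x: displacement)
(B) τ = r/F

The equation (B) τ = r/F is dimensionally incorrect.

LHS (τ): [L^2 M T^-2]
RHS (r/F): [M^-1 T^2] ✗

The dimensions do not match. The other three equations balance.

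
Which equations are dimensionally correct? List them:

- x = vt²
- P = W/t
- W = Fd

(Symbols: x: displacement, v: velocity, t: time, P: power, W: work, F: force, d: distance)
Dimensionally correct: P = W/t, W = Fd
Dimensionally incorrect: x = vt²
Ordered (correct first, then incorrect): P = W/t, W = Fd, x = vt²

- x = vt²: LHS [L], RHS [L T] → incorrect ✗
- P = W/t: LHS [L^2 M T^-3], RHS [L^2 M T^-3] → correct ✓
- W = Fd: LHS [L^2 M T^-2], RHS [L^2 M T^-2] → correct ✓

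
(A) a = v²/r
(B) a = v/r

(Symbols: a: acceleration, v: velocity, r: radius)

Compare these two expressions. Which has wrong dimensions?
(B)

(A) a = v²/r: LHS [L T^-2], RHS [L T^-2] ✓
(B) a = v/r: LHS [L T^-2], RHS [T^-1] ✗

Expression (B) a = v/r is dimensionally incorrect.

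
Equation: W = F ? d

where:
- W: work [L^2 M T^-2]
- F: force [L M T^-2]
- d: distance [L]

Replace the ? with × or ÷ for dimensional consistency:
multiplication (×): W = F × d

W [L^2 M T^-2]; F [L M T^-2]; d [L].
F × d → [L^2 M T^-2] ✓
F ÷ d → [M T^-2] ✗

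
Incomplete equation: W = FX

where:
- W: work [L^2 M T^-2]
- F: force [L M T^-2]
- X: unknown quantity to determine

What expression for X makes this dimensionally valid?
X = d (distance), dimensions [L]

W has dimensions [L^2 M T^-2]; the rest of the RHS (F) has dimensions [L M T^-2].
So X must have dimensions [L] — X = d (distance).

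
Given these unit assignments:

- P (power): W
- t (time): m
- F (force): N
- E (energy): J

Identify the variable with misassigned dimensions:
t

The variable t (time) should have units s, not m.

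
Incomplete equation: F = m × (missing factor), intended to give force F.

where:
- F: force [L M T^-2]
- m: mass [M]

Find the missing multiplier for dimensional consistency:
a (acceleration), dimensions [L T^-2]

F has dimensions [L M T^-2] and m has dimensions [M].
The missing factor must have dimensions [L M T^-2] / [M] = [L T^-2], i.e. acceleration (a).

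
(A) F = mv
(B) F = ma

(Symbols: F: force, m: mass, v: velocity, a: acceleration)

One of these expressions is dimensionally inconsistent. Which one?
(A)

(A) F = mv: LHS [L M T^-2], RHS [L M T^-1] ✗
(B) F = ma: LHS [L M T^-2], RHS [L M T^-2] ✓

Expression (A) F = mv is dimensionally incorrect.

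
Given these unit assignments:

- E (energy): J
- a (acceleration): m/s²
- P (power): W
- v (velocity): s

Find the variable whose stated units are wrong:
v

The variable v (velocity) should have units m/s, not s.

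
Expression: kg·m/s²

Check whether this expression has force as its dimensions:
Yes

The expression kg·m/s² has dimensions [L M T^-2], which is exactly force [L M T^-2].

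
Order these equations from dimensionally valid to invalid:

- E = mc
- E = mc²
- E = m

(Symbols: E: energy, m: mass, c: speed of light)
Dimensionally correct: E = mc²
Dimensionally incorrect: E = mc, E = m
Ordered (correct first, then incorrect): E = mc², E = mc, E = m

- E = mc: LHS [L^2 M T^-2], RHS [L M T^-1] → incorrect ✗
- E = mc²: LHS [L^2 M T^-2], RHS [L^2 M T^-2] → correct ✓
- E = m: LHS [L^2 M T^-2], RHS [M] → incorrect ✗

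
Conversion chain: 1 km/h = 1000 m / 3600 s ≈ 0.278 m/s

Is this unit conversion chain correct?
The chain is correct (no errors).

Correct: 1 km = 1000 m, 1 h = 3600 s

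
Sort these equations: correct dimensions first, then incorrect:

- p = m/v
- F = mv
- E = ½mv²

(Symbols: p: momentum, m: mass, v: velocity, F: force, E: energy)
Dimensionally correct: E = ½mv²
Dimensionally incorrect: p = m/v, F = mv
Ordered (correct first, then incorrect): E = ½mv², p = m/v, F = mv

- p = m/v: LHS [L M T^-1], RHS [L^-1 M T] → incorrect ✗
- F = mv: LHS [L M T^-2], RHS [L M T^-1] → incorrect ✗
- E = ½mv²: LHS [L^2 M T^-2], RHS [L^2 M T^-2] → correct ✓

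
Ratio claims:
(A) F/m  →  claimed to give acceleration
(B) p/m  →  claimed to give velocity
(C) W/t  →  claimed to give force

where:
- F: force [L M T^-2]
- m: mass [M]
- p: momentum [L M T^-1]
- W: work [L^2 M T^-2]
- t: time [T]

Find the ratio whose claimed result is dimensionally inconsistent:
(C) W/t does not give force

(A) F/m: [L T^-2] = acceleration [L T^-2] ✓
(B) p/m: [L T^-1] = velocity [L T^-1] ✓
(C) W/t: [L^2 M T^-3] ≠ force [L M T^-2] ✗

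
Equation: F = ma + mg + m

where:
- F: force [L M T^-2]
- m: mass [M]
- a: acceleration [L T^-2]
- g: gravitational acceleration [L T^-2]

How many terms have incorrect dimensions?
1

LHS F: [L M T^-2]
- ma: [L M T^-2] ✓
- mg: [L M T^-2] ✓
- m: [M] ✗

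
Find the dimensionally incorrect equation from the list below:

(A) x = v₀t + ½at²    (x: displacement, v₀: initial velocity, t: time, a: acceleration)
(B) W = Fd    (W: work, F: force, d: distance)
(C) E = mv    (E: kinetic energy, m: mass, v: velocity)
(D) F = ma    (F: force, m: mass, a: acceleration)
(C) E = mv

The equation (C) E = mv is dimensionally incorrect.

LHS (E): [L^2 M T^-2]
RHS (mv): [L M T^-1] ✗

The dimensions do not match. The other three equations balance.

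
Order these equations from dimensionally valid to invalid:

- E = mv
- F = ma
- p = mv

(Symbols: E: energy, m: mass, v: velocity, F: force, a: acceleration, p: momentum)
Dimensionally correct: F = ma, p = mv
Dimensionally incorrect: E = mv
Ordered (correct first, then incorrect): F = ma, p = mv, E = mv

- E = mv: LHS [L^2 M T^-2], RHS [L M T^-1] → incorrect ✗
- F = ma: LHS [L M T^-2], RHS [L M T^-2] → correct ✓
- p = mv: LHS [L M T^-1], RHS [L M T^-1] → correct ✓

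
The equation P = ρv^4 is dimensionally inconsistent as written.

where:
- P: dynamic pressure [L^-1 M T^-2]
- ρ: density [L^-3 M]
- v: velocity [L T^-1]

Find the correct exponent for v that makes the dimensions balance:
The exponent of v should be 2: P = ρv^2

The LHS P has dimensions [L^-1 M T^-2]; v has dimensions [L T^-1].
As written, the RHS ρv^4 (exponent 4 on v) has dimensions [L M T^-4], which does not match.
With exponent 2, the RHS ρv^2 has dimensions [L^-1 M T^-2], matching the LHS.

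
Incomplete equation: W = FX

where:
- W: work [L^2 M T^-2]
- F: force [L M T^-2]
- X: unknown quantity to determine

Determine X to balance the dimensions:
X = d (distance), dimensions [L]

W has dimensions [L^2 M T^-2]; the rest of the RHS (F) has dimensions [L M T^-2].
So X must have dimensions [L] — X = d (distance).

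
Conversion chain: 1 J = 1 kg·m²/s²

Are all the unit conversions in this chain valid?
The chain is correct (no errors).

Correct: Joule is defined as kg·m²/s²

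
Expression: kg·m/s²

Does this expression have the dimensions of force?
Yes

The expression kg·m/s² has dimensions [L M T^-2], which is exactly force [L M T^-2].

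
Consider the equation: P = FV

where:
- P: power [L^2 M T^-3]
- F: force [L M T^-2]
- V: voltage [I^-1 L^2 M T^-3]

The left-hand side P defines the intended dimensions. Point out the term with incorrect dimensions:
The right-hand side term FV

P has dimensions [L^2 M T^-3], but FV has dimensions [I^-1 L^3 M^2 T^-5], so the term FV is dimensionally wrong for P.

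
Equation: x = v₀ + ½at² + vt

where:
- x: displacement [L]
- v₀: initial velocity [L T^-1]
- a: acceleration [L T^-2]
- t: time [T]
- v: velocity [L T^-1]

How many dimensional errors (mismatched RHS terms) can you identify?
1

LHS x: [L]
- v₀: [L T^-1] ✗
- ½at²: [L] ✓
- vt: [L] ✓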